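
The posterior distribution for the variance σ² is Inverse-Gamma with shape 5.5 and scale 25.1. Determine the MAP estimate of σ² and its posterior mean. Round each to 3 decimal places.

Mode = β/(α+1) = 25.1/6.5 = 3.862.
Mean = β/(α−1) = 25.1/4.5 = 5.578.
Mean > mode: the posterior has a right tail.

MAP = 3.862, posterior mean = 5.578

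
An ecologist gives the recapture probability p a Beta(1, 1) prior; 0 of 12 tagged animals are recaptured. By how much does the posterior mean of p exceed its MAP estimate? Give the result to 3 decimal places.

0.071

Posterior: Beta(1+0, 1+12) = Beta(1, 13).
Since α = 1 ≤ 1 and β > 1, the Beta density is monotone decreasing on [0,1]; the mode is at 0.
Mean = 1/(1+13) = 0.071.
Difference = 0.071 − 0.000 = 0.071.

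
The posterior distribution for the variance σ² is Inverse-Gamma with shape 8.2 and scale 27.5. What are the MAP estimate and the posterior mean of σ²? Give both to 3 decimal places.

MAP = 2.989, posterior mean = 3.819

Mode = β/(α+1) = 27.5/9.2 = 2.989.
Mean = β/(α−1) = 27.5/7.2 = 3.819.
Right-skewed posterior ⇒ mode < mean.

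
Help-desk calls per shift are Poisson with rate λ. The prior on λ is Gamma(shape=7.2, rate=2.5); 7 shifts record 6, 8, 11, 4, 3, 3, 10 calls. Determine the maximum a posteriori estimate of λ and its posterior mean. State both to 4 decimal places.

MAP: 5.3895. Posterior mean: 5.4947.

Σ counts = 45. Posterior: Gamma(shape = 7.2+45 = 52.2, rate = 2.5+7 = 9.5).
Mode = (α−1)/β = 51.2/9.5 = 5.3895.
Mean = α/β = 52.2/9.5 = 5.4947.
The mean is pulled above the mode by the posterior's right skew.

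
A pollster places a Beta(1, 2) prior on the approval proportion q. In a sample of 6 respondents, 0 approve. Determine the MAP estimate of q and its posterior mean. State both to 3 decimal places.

Posterior: Beta(1+0, 2+6) = Beta(1, 8).
Since α = 1 ≤ 1 and β > 1, the Beta density is monotone decreasing on [0,1]; the mode is at 0.
Mean = 1/(1+8) = 0.111.

MAP estimate = 0.000, posterior mean = 0.111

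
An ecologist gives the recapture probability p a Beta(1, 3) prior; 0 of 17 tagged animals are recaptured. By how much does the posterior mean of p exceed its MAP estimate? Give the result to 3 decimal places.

0.048

Posterior: Beta(1+0, 3+17) = Beta(1, 20).
Since α = 1 ≤ 1 and β > 1, the Beta density is monotone decreasing on [0,1]; the mode is at 0.
Mean = 1/(1+20) = 0.048.
Difference = 0.048 − 0.000 = 0.048.
The mean is pulled above the mode by the posterior's right skew.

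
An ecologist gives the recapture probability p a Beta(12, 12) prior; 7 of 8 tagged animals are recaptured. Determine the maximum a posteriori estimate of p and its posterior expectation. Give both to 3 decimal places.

MAP = 0.600; posterior mean = 0.594

Posterior: Beta(12+7, 12+1) = Beta(19, 13).
Mode = (19−1)/(19+13−2) = 18/30 = 0.600.
Mean = 19/(19+13) = 19/32 = 0.594.
The mean is pulled below the mode by the posterior's left skew.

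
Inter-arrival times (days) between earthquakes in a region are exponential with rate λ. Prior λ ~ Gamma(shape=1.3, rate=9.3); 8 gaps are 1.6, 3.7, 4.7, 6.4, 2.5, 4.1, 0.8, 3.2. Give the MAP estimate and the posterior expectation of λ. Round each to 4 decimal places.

MAP: 0.2287. Posterior mean: 0.2562.

Σ times = 27.0. Posterior: Gamma(shape = 1.3+8 = 9.3, rate = 9.3+27.0 = 36.3).
Mode = (α−1)/β = 8.3/36.3 = 0.2287.
Mean = α/β = 9.3/36.3 = 0.2562.
Mean > mode: the posterior has a right tail.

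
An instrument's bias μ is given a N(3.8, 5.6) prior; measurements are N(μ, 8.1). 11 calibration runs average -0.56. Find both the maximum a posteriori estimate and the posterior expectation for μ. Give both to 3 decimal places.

MAP = -0.053; posterior mean = -0.053

Posterior for μ is Normal. Precision-weighted mean: (1/5.6·3.8 + 11/8.1·-0.56) / (1/5.6 + 11/8.1) = -0.053.
A Normal posterior is symmetric, so mode = mean.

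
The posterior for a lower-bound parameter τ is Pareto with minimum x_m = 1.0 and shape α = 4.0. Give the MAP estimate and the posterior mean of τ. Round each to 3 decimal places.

MAP = 1.000; posterior mean = 1.333

The Pareto density is strictly decreasing on [x_m, ∞), so the mode is x_m = 1.000.
Mean = α·x_m/(α−1) = 4.0·1.0/3.0 = 1.333.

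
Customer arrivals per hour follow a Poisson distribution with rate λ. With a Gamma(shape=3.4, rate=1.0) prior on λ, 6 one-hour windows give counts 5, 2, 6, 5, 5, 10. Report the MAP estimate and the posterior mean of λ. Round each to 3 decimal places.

MAP = 5.057; posterior mean = 5.200

Σ counts = 33. Posterior: Gamma(shape = 3.4+33 = 36.4, rate = 1.0+6 = 7.0).
Mode = (α−1)/β = 35.4/7.0 = 5.057.
Mean = α/β = 36.4/7.0 = 5.200.
The posterior is right-skewed, so the mean exceeds the mode.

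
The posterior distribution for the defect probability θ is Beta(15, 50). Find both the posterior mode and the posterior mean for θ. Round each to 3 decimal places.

θ_MAP = 0.222, E[θ|data] = 0.231

Mode = (15−1)/(15+50−2) = 14/63 = 0.222.
Mean = 15/(15+50) = 15/65 = 0.231.
The mean is pulled above the mode by the posterior's right skew.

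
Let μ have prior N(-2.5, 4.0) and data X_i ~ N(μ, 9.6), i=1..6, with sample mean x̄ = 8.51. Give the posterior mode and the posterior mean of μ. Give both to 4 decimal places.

Posterior for μ is Normal. Precision-weighted mean: (1/4.0·-2.5 + 6/9.6·8.51) / (1/4.0 + 6/9.6) = 5.3643.
A Normal posterior is symmetric, so mode = mean.

μ_MAP = 5.3643, E[μ|data] = 5.3643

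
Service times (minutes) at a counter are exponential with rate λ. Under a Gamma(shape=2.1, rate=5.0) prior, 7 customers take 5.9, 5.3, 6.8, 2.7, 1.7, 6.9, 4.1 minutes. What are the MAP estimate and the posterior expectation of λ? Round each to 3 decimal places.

Σ times = 33.4. Posterior: Gamma(shape = 2.1+7 = 9.1, rate = 5.0+33.4 = 38.4).
Mode = (α−1)/β = 8.1/38.4 = 0.211.
Mean = α/β = 9.1/38.4 = 0.237.

MAP: 0.211. Posterior mean: 0.237.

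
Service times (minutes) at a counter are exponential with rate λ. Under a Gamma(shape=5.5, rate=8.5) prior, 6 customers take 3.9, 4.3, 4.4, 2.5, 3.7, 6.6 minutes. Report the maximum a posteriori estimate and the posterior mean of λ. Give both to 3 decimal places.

Σ times = 25.4. Posterior: Gamma(shape = 5.5+6 = 11.5, rate = 8.5+25.4 = 33.9).
Mode = (α−1)/β = 10.5/33.9 = 0.310.
Mean = α/β = 11.5/33.9 = 0.339.
Mean > mode: the posterior has a right tail.

maximum a posteriori estimate = 0.310, posterior mean = 0.339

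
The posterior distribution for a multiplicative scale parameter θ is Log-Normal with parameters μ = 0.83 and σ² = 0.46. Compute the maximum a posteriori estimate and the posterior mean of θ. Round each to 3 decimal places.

MAP = 1.448, posterior mean = 2.886

Mode = exp(μ − σ²) = exp(0.37) = 1.448.
Mean = exp(μ + σ²/2) = exp(1.060) = 2.886.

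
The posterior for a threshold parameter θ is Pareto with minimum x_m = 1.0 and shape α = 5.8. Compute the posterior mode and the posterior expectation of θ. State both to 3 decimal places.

The Pareto density is strictly decreasing on [x_m, ∞), so the mode is x_m = 1.000.
Mean = α·x_m/(α−1) = 5.8·1.0/4.8 = 1.208.
Mean > mode: the posterior has a right tail.

θ_MAP = 1.000, E[θ|data] = 1.208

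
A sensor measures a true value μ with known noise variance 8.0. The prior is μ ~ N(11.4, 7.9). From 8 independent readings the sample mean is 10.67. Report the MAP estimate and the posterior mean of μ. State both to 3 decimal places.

μ_MAP = 10.752, E[μ|data] = 10.752

Posterior for μ is Normal. Precision-weighted mean: (1/7.9·11.4 + 8/8.0·10.67) / (1/7.9 + 8/8.0) = 10.752.
A Normal posterior is symmetric, so mode = mean.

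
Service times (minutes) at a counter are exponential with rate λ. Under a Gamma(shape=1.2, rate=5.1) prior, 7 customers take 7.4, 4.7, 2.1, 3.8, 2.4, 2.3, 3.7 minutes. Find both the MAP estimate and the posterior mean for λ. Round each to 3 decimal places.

MAP estimate = 0.229, posterior mean = 0.260

Σ times = 26.4. Posterior: Gamma(shape = 1.2+7 = 8.2, rate = 5.1+26.4 = 31.5).
Mode = (α−1)/β = 7.2/31.5 = 0.229.
Mean = α/β = 8.2/31.5 = 0.260.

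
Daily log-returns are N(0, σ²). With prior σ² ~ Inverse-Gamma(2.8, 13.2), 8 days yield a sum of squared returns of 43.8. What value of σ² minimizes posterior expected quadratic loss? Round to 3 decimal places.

6.052

Posterior: Inverse-Gamma(shape = 2.8+8/2 = 6.8, scale = 13.2+43.8/2 = 35.1).
Mode = β/(α+1) = 35.1/7.8 = 4.500.
Mean = β/(α−1) = 35.1/5.8 = 6.052.
Quadratic loss ⇒ the optimal estimator is the posterior mean.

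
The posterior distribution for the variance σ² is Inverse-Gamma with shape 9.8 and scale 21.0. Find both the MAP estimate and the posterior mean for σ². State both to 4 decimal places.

MAP: 1.9444. Posterior mean: 2.3864.

Mode = β/(α+1) = 21.0/10.8 = 1.9444.
Mean = β/(α−1) = 21.0/8.8 = 2.3864.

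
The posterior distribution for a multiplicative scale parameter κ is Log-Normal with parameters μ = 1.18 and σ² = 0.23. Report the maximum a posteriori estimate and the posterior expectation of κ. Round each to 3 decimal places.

maximum a posteriori estimate = 2.586, posterior expectation = 3.651

Mode = exp(μ − σ²) = exp(0.95) = 2.586.
Mean = exp(μ + σ²/2) = exp(1.295) = 3.651.
The posterior is right-skewed, so the mean exceeds the mode.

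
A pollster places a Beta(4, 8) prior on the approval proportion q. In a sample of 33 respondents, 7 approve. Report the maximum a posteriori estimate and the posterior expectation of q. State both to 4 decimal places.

MAP: 0.2326. Posterior mean: 0.2444.

Posterior: Beta(4+7, 8+26) = Beta(11, 34).
Mode = (11−1)/(11+34−2) = 10/43 = 0.2326.
Mean = 11/(11+34) = 11/45 = 0.2444.
Right-skewed posterior ⇒ mode < mean.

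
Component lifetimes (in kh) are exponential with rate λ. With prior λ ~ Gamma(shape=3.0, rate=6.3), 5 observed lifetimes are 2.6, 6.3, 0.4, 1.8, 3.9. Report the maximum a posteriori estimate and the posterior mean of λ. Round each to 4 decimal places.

MAP = 0.3286, posterior mean = 0.3756

Σ times = 15.0. Posterior: Gamma(shape = 3.0+5 = 8.0, rate = 6.3+15.0 = 21.3).
Mode = (α−1)/β = 7.0/21.3 = 0.3286.
Mean = α/β = 8.0/21.3 = 0.3756.
Right-skewed posterior ⇒ mode < mean.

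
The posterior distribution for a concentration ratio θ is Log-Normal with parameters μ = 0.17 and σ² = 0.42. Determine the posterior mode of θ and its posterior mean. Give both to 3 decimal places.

Mode = exp(μ − σ²) = exp(-0.25) = 0.779.
Mean = exp(μ + σ²/2) = exp(0.380) = 1.462.
Mean > mode: the posterior has a right tail.

θ_MAP = 0.779, E[θ|data] = 1.462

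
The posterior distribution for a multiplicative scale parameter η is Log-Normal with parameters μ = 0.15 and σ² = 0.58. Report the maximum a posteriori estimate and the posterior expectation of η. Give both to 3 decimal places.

MAP = 0.651, posterior mean = 1.553

Mode = exp(μ − σ²) = exp(-0.43) = 0.651.
Mean = exp(μ + σ²/2) = exp(0.440) = 1.553.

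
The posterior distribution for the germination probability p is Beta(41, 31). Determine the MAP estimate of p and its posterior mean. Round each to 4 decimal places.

Mode = (41−1)/(41+31−2) = 40/70 = 0.5714.
Mean = 41/(41+31) = 41/72 = 0.5694.
Mode > mean: the posterior has a left tail.

p_MAP = 0.5714, E[p|data] = 0.5694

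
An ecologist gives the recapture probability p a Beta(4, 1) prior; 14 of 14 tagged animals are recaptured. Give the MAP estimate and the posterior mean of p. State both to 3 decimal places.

Posterior: Beta(4+14, 1+0) = Beta(18, 1).
Since β = 1 ≤ 1 and α > 1, the Beta density is monotone increasing on [0,1]; the mode is at 1.
Mean = 18/(18+1) = 0.947.
Left-skewed posterior ⇒ mean < mode.

p_MAP = 1.000, E[p|data] = 0.947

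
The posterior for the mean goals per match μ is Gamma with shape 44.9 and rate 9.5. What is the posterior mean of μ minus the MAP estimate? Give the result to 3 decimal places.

Mode = (α−1)/β = 43.9/9.5 = 4.621.
Mean = α/β = 44.9/9.5 = 4.726.
Difference = 4.726 − 4.621 = 0.105.
Right-skewed posterior ⇒ mode < mean.

0.105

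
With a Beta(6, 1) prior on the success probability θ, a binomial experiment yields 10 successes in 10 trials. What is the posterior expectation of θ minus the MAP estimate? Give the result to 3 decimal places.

Posterior: Beta(6+10, 1+0) = Beta(16, 1).
Since β = 1 ≤ 1 and α > 1, the Beta density is monotone increasing on [0,1]; the mode is at 1.
Mean = 16/(16+1) = 0.941.
Difference = 0.941 − 1.000 = -0.059.
Left-skewed posterior ⇒ mean < mode.

-0.059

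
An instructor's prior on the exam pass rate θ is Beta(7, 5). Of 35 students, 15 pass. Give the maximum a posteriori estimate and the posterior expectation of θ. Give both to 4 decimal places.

maximum a posteriori estimate = 0.4667, posterior expectation = 0.4681

Posterior: Beta(7+15, 5+20) = Beta(22, 25).
Mode = (22−1)/(22+25−2) = 21/45 = 0.4667.
Mean = 22/(22+25) = 22/47 = 0.4681.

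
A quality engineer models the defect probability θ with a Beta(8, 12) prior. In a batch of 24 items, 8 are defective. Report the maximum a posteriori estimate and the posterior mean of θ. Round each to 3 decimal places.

Posterior: Beta(8+8, 12+16) = Beta(16, 28).
Mode = (16−1)/(16+28−2) = 15/42 = 0.357.
Mean = 16/(16+28) = 16/44 = 0.364.
Right-skewed posterior ⇒ mode < mean.

MAP: 0.357. Posterior mean: 0.364.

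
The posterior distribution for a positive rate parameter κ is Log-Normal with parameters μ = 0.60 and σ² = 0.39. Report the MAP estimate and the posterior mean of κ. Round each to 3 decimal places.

Mode = exp(μ − σ²) = exp(0.21) = 1.234.
Mean = exp(μ + σ²/2) = exp(0.795) = 2.214.

MAP: 1.234. Posterior mean: 2.214.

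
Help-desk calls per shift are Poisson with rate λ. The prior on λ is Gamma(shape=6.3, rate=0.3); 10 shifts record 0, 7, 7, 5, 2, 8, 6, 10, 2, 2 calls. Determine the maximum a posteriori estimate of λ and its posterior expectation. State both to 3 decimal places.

MAP = 5.272, posterior mean = 5.369

Σ counts = 49. Posterior: Gamma(shape = 6.3+49 = 55.3, rate = 0.3+10 = 10.3).
Mode = (α−1)/β = 54.3/10.3 = 5.272.
Mean = α/β = 55.3/10.3 = 5.369.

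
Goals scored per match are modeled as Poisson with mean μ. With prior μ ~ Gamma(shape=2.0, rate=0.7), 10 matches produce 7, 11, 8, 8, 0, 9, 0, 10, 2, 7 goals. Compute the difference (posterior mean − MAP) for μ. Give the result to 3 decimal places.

0.093

Σ counts = 62. Posterior: Gamma(shape = 2.0+62 = 64.0, rate = 0.7+10 = 10.7).
Mode = (α−1)/β = 63.0/10.7 = 5.888.
Mean = α/β = 64.0/10.7 = 5.981.
Difference = 5.981 − 5.888 = 0.093.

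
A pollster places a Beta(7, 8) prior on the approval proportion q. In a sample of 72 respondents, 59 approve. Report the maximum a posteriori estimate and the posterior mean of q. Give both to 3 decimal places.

Posterior: Beta(7+59, 8+13) = Beta(66, 21).
Mode = (66−1)/(66+21−2) = 65/85 = 0.765.
Mean = 66/(66+21) = 66/87 = 0.759.
Mode > mean: the posterior has a left tail.

maximum a posteriori estimate = 0.765, posterior mean = 0.759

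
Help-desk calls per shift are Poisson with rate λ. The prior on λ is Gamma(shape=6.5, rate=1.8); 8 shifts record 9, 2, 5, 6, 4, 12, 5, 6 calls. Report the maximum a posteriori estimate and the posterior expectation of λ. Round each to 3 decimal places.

MAP = 5.561, posterior mean = 5.663

Σ counts = 49. Posterior: Gamma(shape = 6.5+49 = 55.5, rate = 1.8+8 = 9.8).
Mode = (α−1)/β = 54.5/9.8 = 5.561.
Mean = α/β = 55.5/9.8 = 5.663.
Right-skewed posterior ⇒ mode < mean.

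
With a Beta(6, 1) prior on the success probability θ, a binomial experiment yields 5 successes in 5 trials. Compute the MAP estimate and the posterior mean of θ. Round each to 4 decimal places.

Posterior: Beta(6+5, 1+0) = Beta(11, 1).
Since β = 1 ≤ 1 and α > 1, the Beta density is monotone increasing on [0,1]; the mode is at 1.
Mean = 11/(11+1) = 0.9167.
The posterior is left-skewed, so the mode exceeds the mean.

MAP = 1.0000, posterior mean = 0.9167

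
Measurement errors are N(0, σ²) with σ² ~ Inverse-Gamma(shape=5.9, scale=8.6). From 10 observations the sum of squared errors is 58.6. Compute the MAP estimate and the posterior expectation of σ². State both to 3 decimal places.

MAP: 3.185. Posterior mean: 3.828.

Posterior: Inverse-Gamma(shape = 5.9+10/2 = 10.9, scale = 8.6+58.6/2 = 37.9).
Mode = β/(α+1) = 37.9/11.9 = 3.185.
Mean = β/(α−1) = 37.9/9.9 = 3.828.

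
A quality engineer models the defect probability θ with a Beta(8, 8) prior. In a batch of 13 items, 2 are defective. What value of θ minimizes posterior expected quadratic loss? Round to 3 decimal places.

Posterior: Beta(8+2, 8+11) = Beta(10, 19).
Mode = (10−1)/(10+19−2) = 9/27 = 0.333.
Mean = 10/(10+19) = 10/29 = 0.345.
Quadratic loss ⇒ the optimal estimator is the posterior mean.

0.345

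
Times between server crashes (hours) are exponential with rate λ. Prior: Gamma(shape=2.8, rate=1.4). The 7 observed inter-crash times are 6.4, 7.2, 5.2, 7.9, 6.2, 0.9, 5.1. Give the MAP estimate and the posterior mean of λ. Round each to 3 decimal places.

Σ times = 38.9. Posterior: Gamma(shape = 2.8+7 = 9.8, rate = 1.4+38.9 = 40.3).
Mode = (α−1)/β = 8.8/40.3 = 0.218.
Mean = α/β = 9.8/40.3 = 0.243.
The posterior is right-skewed, so the mean exceeds the mode.

λ_MAP = 0.218, E[λ|data] = 0.243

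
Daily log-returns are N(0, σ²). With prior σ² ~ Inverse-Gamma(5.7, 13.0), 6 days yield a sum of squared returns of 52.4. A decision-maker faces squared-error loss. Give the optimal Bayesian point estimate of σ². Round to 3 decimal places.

5.091

Posterior: Inverse-Gamma(shape = 5.7+6/2 = 8.7, scale = 13.0+52.4/2 = 39.2).
Mode = β/(α+1) = 39.2/9.7 = 4.041.
Mean = β/(α−1) = 39.2/7.7 = 5.091.
Squared-error loss ⇒ the optimal estimator is the posterior mean.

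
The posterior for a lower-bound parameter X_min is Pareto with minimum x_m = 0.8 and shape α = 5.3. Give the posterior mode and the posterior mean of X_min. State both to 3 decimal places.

The Pareto density is strictly decreasing on [x_m, ∞), so the mode is x_m = 0.800.
Mean = α·x_m/(α−1) = 5.3·0.8/4.3 = 0.986.
The mean is pulled above the mode by the posterior's right skew.

MAP: 0.800. Posterior mean: 0.986.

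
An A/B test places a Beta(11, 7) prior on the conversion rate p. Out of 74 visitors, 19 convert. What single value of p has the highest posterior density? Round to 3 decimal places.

Posterior: Beta(11+19, 7+55) = Beta(30, 62).
Mode = (30−1)/(30+62−2) = 29/90 = 0.322.
Mean = 30/(30+62) = 30/92 = 0.326.
This is the posterior mode — the MAP estimate.

0.322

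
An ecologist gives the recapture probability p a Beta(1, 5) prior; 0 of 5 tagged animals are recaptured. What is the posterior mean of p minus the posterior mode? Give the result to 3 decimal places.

Posterior: Beta(1+0, 5+5) = Beta(1, 10).
Since α = 1 ≤ 1 and β > 1, the Beta density is monotone decreasing on [0,1]; the mode is at 0.
Mean = 1/(1+10) = 0.091.
Difference = 0.091 − 0.000 = 0.091.

0.091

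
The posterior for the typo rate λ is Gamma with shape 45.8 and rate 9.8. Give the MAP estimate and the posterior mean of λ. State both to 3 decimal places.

Mode = (α−1)/β = 44.8/9.8 = 4.571.
Mean = α/β = 45.8/9.8 = 4.673.
Right-skewed posterior ⇒ mode < mean.

MAP = 4.571; posterior mean = 4.673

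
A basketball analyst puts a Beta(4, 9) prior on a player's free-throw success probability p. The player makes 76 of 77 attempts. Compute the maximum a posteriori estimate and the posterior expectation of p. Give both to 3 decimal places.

Posterior: Beta(4+76, 9+1) = Beta(80, 10).
Mode = (80−1)/(80+10−2) = 79/88 = 0.898.
Mean = 80/(80+10) = 80/90 = 0.889.

MAP = 0.898; posterior mean = 0.889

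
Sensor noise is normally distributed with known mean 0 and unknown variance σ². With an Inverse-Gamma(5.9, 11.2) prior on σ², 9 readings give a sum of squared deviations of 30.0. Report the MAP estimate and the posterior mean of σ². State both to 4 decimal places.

MAP = 2.2982, posterior mean = 2.7872

Posterior: Inverse-Gamma(shape = 5.9+9/2 = 10.4, scale = 11.2+30.0/2 = 26.2).
Mode = β/(α+1) = 26.2/11.4 = 2.2982.
Mean = β/(α−1) = 26.2/9.4 = 2.7872.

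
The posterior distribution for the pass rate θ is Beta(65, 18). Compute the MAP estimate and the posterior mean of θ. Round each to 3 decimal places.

Mode = (65−1)/(65+18−2) = 64/81 = 0.790.
Mean = 65/(65+18) = 65/83 = 0.783.

θ_MAP = 0.790, E[θ|data] = 0.783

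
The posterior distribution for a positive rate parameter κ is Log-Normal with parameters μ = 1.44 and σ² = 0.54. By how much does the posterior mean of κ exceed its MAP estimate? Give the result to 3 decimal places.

3.069

Mode = exp(μ − σ²) = exp(0.90) = 2.460.
Mean = exp(μ + σ²/2) = exp(1.710) = 5.529.
Difference = 5.529 − 2.460 = 3.069.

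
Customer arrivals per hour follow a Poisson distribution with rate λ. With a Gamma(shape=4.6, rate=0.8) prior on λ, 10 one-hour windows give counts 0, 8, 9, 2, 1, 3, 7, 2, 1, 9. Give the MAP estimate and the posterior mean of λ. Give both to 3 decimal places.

Σ counts = 42. Posterior: Gamma(shape = 4.6+42 = 46.6, rate = 0.8+10 = 10.8).
Mode = (α−1)/β = 45.6/10.8 = 4.222.
Mean = α/β = 46.6/10.8 = 4.315.

MAP = 4.222; posterior mean = 4.315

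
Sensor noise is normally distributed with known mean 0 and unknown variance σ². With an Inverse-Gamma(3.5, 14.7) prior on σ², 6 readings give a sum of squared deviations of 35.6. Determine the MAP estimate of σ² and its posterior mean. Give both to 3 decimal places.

σ²_MAP = 4.333, E[σ²|data] = 5.909

Posterior: Inverse-Gamma(shape = 3.5+6/2 = 6.5, scale = 14.7+35.6/2 = 32.5).
Mode = β/(α+1) = 32.5/7.5 = 4.333.
Mean = β/(α−1) = 32.5/5.5 = 5.909.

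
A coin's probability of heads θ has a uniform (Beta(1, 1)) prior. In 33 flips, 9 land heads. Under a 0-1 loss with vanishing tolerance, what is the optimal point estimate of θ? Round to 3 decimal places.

0.273

Posterior: Beta(1+9, 1+24) = Beta(10, 25).
Mode = (10−1)/(10+25−2) = 9/33 = 0.273.
Mean = 10/(10+25) = 10/35 = 0.286.
This is the posterior mode — the MAP estimate.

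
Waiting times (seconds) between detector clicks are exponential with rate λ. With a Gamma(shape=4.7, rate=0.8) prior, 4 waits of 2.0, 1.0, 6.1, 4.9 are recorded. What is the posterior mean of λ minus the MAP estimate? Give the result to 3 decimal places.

0.068

Σ times = 14.0. Posterior: Gamma(shape = 4.7+4 = 8.7, rate = 0.8+14.0 = 14.8).
Mode = (α−1)/β = 7.7/14.8 = 0.520.
Mean = α/β = 8.7/14.8 = 0.588.
Difference = 0.588 − 0.520 = 0.068.
Mean > mode: the posterior has a right tail.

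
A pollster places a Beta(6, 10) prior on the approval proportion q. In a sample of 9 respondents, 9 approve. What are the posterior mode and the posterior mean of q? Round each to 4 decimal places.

MAP = 0.6087; posterior mean = 0.6000

Posterior: Beta(6+9, 10+0) = Beta(15, 10).
Mode = (15−1)/(15+10−2) = 14/23 = 0.6087.
Mean = 15/(15+10) = 15/25 = 0.6000.
The mean is pulled below the mode by the posterior's left skew.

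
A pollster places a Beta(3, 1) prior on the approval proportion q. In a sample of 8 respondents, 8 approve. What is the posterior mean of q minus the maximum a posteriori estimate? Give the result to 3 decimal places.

Posterior: Beta(3+8, 1+0) = Beta(11, 1).
Since β = 1 ≤ 1 and α > 1, the Beta density is monotone increasing on [0,1]; the mode is at 1.
Mean = 11/(11+1) = 0.917.
Difference = 0.917 − 1.000 = -0.083.

-0.083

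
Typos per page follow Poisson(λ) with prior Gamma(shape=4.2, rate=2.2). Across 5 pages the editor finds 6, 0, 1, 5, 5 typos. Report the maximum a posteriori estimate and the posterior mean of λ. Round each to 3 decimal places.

λ_MAP = 2.806, E[λ|data] = 2.944

Σ counts = 17. Posterior: Gamma(shape = 4.2+17 = 21.2, rate = 2.2+5 = 7.2).
Mode = (α−1)/β = 20.2/7.2 = 2.806.
Mean = α/β = 21.2/7.2 = 2.944.
Right-skewed posterior ⇒ mode < mean.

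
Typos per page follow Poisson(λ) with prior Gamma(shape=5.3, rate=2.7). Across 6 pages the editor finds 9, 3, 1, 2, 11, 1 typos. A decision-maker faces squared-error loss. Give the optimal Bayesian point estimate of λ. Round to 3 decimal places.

3.713

Σ counts = 27. Posterior: Gamma(shape = 5.3+27 = 32.3, rate = 2.7+6 = 8.7).
Mode = (α−1)/β = 31.3/8.7 = 3.598.
Mean = α/β = 32.3/8.7 = 3.713.
Squared-error loss ⇒ the optimal estimator is the posterior mean.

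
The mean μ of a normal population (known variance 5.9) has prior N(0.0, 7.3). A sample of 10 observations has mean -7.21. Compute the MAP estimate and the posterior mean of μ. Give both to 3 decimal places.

MAP = -6.671, posterior mean = -6.671

Posterior for μ is Normal. Precision-weighted mean: (1/7.3·0.0 + 10/5.9·-7.21) / (1/7.3 + 10/5.9) = -6.671.
A Normal posterior is symmetric, so mode = mean.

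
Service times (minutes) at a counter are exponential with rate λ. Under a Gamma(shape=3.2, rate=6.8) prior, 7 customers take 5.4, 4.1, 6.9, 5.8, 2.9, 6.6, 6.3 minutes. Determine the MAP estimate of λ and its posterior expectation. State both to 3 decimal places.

MAP = 0.205, posterior mean = 0.228

Σ times = 38.0. Posterior: Gamma(shape = 3.2+7 = 10.2, rate = 6.8+38.0 = 44.8).
Mode = (α−1)/β = 9.2/44.8 = 0.205.
Mean = α/β = 10.2/44.8 = 0.228.
Mean > mode: the posterior has a right tail.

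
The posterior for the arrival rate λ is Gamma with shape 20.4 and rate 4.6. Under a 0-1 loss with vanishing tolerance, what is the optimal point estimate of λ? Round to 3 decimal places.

Mode = (α−1)/β = 19.4/4.6 = 4.217.
Mean = α/β = 20.4/4.6 = 4.435.
This is the posterior mode — the MAP estimate.

4.217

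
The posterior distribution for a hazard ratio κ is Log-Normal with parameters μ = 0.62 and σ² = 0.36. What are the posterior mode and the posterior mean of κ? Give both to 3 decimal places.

κ_MAP = 1.297, E[κ|data] = 2.226

Mode = exp(μ − σ²) = exp(0.26) = 1.297.
Mean = exp(μ + σ²/2) = exp(0.800) = 2.226.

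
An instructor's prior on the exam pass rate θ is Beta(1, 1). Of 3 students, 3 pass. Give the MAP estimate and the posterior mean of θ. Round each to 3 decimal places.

Posterior: Beta(1+3, 1+0) = Beta(4, 1).
Since β = 1 ≤ 1 and α > 1, the Beta density is monotone increasing on [0,1]; the mode is at 1.
Mean = 4/(4+1) = 0.800.

MAP = 1.000, posterior mean = 0.800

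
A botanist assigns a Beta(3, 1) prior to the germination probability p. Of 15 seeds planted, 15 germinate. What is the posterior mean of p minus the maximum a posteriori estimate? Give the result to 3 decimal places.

-0.053

Posterior: Beta(3+15, 1+0) = Beta(18, 1).
Since β = 1 ≤ 1 and α > 1, the Beta density is monotone increasing on [0,1]; the mode is at 1.
Mean = 18/(18+1) = 0.947.
Difference = 0.947 − 1.000 = -0.053.
The posterior is left-skewed, so the mode exceeds the mean.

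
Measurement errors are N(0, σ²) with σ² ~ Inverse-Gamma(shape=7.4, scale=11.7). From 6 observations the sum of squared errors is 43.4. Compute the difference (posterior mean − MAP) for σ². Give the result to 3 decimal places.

0.623

Posterior: Inverse-Gamma(shape = 7.4+6/2 = 10.4, scale = 11.7+43.4/2 = 33.4).
Mode = β/(α+1) = 33.4/11.4 = 2.930.
Mean = β/(α−1) = 33.4/9.4 = 3.553.
Difference = 3.553 − 2.930 = 0.623.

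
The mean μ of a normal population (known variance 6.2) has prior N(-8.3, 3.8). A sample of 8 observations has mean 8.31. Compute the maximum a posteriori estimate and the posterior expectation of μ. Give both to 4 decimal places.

maximum a posteriori estimate = 5.4963, posterior expectation = 5.4963

Posterior for μ is Normal. Precision-weighted mean: (1/3.8·-8.3 + 8/6.2·8.31) / (1/3.8 + 8/6.2) = 5.4963.
A Normal posterior is symmetric, so mode = mean.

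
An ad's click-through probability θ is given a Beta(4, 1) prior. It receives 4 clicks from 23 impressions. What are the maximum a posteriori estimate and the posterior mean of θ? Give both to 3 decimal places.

θ_MAP = 0.269, E[θ|data] = 0.286

Posterior: Beta(4+4, 1+19) = Beta(8, 20).
Mode = (8−1)/(8+20−2) = 7/26 = 0.269.
Mean = 8/(8+20) = 8/28 = 0.286.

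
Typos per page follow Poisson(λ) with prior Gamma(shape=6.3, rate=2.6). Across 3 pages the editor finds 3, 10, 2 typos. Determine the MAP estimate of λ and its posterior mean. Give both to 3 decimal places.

MAP = 3.625; posterior mean = 3.804

Σ counts = 15. Posterior: Gamma(shape = 6.3+15 = 21.3, rate = 2.6+3 = 5.6).
Mode = (α−1)/β = 20.3/5.6 = 3.625.
Mean = α/β = 21.3/5.6 = 3.804.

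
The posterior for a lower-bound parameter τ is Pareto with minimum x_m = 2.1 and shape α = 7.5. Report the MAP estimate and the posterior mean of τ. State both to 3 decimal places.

The Pareto density is strictly decreasing on [x_m, ∞), so the mode is x_m = 2.100.
Mean = α·x_m/(α−1) = 7.5·2.1/6.5 = 2.423.
The mean is pulled above the mode by the posterior's right skew.

MAP estimate = 2.100, posterior mean = 2.423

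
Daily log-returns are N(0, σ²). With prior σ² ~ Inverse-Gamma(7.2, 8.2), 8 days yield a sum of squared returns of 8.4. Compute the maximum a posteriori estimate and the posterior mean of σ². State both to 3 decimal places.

Posterior: Inverse-Gamma(shape = 7.2+8/2 = 11.2, scale = 8.2+8.4/2 = 12.4).
Mode = β/(α+1) = 12.4/12.2 = 1.016.
Mean = β/(α−1) = 12.4/10.2 = 1.216.

MAP = 1.016; posterior mean = 1.216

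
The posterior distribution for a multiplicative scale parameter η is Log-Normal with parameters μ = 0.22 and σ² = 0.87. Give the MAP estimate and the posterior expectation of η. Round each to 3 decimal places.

Mode = exp(μ − σ²) = exp(-0.65) = 0.522.
Mean = exp(μ + σ²/2) = exp(0.655) = 1.925.

MAP = 0.522; posterior mean = 1.925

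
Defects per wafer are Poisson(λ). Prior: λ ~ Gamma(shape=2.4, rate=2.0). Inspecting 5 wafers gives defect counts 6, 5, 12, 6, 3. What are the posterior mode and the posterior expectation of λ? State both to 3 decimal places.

MAP: 4.771. Posterior mean: 4.914.

Σ counts = 32. Posterior: Gamma(shape = 2.4+32 = 34.4, rate = 2.0+5 = 7.0).
Mode = (α−1)/β = 33.4/7.0 = 4.771.
Mean = α/β = 34.4/7.0 = 4.914.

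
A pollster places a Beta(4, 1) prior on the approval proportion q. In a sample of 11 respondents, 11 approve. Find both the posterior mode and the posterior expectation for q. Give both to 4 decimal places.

Posterior: Beta(4+11, 1+0) = Beta(15, 1).
Since β = 1 ≤ 1 and α > 1, the Beta density is monotone increasing on [0,1]; the mode is at 1.
Mean = 15/(15+1) = 0.9375.
The posterior is left-skewed, so the mode exceeds the mean.

MAP = 1.0000; posterior mean = 0.9375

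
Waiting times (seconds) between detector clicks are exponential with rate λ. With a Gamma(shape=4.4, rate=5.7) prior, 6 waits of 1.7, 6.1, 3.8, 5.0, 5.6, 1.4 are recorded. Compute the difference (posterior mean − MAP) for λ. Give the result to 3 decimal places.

0.034

Σ times = 23.6. Posterior: Gamma(shape = 4.4+6 = 10.4, rate = 5.7+23.6 = 29.3).
Mode = (α−1)/β = 9.4/29.3 = 0.321.
Mean = α/β = 10.4/29.3 = 0.355.
Difference = 0.355 − 0.321 = 0.034.
The posterior is right-skewed, so the mean exceeds the mode.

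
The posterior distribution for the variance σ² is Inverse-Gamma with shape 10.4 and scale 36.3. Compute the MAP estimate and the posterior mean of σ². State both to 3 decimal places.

Mode = β/(α+1) = 36.3/11.4 = 3.184.
Mean = β/(α−1) = 36.3/9.4 = 3.862.

MAP = 3.184; posterior mean = 3.862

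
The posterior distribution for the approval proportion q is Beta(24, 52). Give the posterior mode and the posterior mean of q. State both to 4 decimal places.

Mode = (24−1)/(24+52−2) = 23/74 = 0.3108.
Mean = 24/(24+52) = 24/76 = 0.3158.

MAP: 0.3108. Posterior mean: 0.3158.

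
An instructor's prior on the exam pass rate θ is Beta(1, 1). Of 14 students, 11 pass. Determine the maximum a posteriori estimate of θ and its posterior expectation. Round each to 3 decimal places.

Posterior: Beta(1+11, 1+3) = Beta(12, 4).
Mode = (12−1)/(12+4−2) = 11/14 = 0.786.
With a flat prior the MAP equals the MLE, 11/14.
Mean = 12/(12+4) = 12/16 = 0.750.
Left-skewed posterior ⇒ mean < mode.

MAP = 0.786; posterior mean = 0.750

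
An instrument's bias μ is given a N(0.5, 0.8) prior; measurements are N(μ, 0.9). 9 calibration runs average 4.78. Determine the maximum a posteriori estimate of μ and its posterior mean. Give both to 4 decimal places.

MAP = 4.3044; posterior mean = 4.3044

Posterior for μ is Normal. Precision-weighted mean: (1/0.8·0.5 + 9/0.9·4.78) / (1/0.8 + 9/0.9) = 4.3044.
A Normal posterior is symmetric, so mode = mean.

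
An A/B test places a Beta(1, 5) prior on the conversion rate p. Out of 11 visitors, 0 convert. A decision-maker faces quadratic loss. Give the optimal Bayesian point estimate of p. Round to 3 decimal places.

Posterior: Beta(1+0, 5+11) = Beta(1, 16).
Since α = 1 ≤ 1 and β > 1, the Beta density is monotone decreasing on [0,1]; the mode is at 0.
Mean = 1/(1+16) = 0.059.
Quadratic loss ⇒ the optimal estimator is the posterior mean.

0.059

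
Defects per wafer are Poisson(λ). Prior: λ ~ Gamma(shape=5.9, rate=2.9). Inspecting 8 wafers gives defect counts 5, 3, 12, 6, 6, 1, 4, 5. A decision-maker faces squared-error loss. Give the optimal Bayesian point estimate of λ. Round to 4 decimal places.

4.3945

Σ counts = 42. Posterior: Gamma(shape = 5.9+42 = 47.9, rate = 2.9+8 = 10.9).
Mode = (α−1)/β = 46.9/10.9 = 4.3028.
Mean = α/β = 47.9/10.9 = 4.3945.
Squared-error loss ⇒ the optimal estimator is the posterior mean.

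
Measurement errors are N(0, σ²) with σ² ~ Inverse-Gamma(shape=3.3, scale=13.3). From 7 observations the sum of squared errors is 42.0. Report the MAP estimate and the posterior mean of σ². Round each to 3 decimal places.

Posterior: Inverse-Gamma(shape = 3.3+7/2 = 6.8, scale = 13.3+42.0/2 = 34.3).
Mode = β/(α+1) = 34.3/7.8 = 4.397.
Mean = β/(α−1) = 34.3/5.8 = 5.914.
Right-skewed posterior ⇒ mode < mean.

MAP estimate = 4.397, posterior mean = 5.914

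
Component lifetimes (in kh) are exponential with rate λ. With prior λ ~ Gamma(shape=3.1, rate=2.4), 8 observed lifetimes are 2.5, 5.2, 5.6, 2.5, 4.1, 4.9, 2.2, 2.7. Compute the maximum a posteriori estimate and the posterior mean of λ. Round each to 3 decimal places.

Σ times = 29.7. Posterior: Gamma(shape = 3.1+8 = 11.1, rate = 2.4+29.7 = 32.1).
Mode = (α−1)/β = 10.1/32.1 = 0.315.
Mean = α/β = 11.1/32.1 = 0.346.

MAP: 0.315. Posterior mean: 0.346.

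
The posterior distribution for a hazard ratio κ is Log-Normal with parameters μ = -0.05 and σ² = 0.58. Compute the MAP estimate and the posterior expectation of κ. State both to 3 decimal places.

MAP = 0.533; posterior mean = 1.271

Mode = exp(μ − σ²) = exp(-0.63) = 0.533.
Mean = exp(μ + σ²/2) = exp(0.240) = 1.271.
The posterior is right-skewed, so the mean exceeds the mode.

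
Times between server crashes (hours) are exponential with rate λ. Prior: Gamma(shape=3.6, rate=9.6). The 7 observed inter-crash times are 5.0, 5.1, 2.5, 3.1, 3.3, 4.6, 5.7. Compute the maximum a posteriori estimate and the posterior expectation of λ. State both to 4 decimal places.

Σ times = 29.3. Posterior: Gamma(shape = 3.6+7 = 10.6, rate = 9.6+29.3 = 38.9).
Mode = (α−1)/β = 9.6/38.9 = 0.2468.
Mean = α/β = 10.6/38.9 = 0.2725.
The posterior is right-skewed, so the mean exceeds the mode.

MAP = 0.2468, posterior mean = 0.2725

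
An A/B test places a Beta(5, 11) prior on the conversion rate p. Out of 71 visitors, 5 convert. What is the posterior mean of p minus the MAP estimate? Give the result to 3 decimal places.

0.009

Posterior: Beta(5+5, 11+66) = Beta(10, 77).
Mode = (10−1)/(10+77−2) = 9/85 = 0.106.
Mean = 10/(10+77) = 10/87 = 0.115.
Difference = 0.115 − 0.106 = 0.009.
Mean > mode: the posterior has a right tail.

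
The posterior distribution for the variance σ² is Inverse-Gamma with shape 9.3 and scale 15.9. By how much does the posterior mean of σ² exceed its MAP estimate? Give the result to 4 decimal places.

Mode = β/(α+1) = 15.9/10.3 = 1.5437.
Mean = β/(α−1) = 15.9/8.3 = 1.9157.
Difference = 1.9157 − 1.5437 = 0.3720.

0.3720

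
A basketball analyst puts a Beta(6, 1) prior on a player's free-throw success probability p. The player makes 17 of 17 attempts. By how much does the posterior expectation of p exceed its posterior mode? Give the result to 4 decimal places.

-0.0417

Posterior: Beta(6+17, 1+0) = Beta(23, 1).
Since β = 1 ≤ 1 and α > 1, the Beta density is monotone increasing on [0,1]; the mode is at 1.
Mean = 23/(23+1) = 0.9583.
Difference = 0.9583 − 1.0000 = -0.0417.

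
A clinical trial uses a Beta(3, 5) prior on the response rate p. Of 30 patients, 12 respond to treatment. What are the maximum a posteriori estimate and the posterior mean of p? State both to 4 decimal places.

Posterior: Beta(3+12, 5+18) = Beta(15, 23).
Mode = (15−1)/(15+23−2) = 14/36 = 0.3889.
Mean = 15/(15+23) = 15/38 = 0.3947.

p_MAP = 0.3889, E[p|data] = 0.3947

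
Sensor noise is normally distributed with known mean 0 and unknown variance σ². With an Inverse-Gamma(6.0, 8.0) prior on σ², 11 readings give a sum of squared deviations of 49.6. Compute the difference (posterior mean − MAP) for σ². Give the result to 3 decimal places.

Posterior: Inverse-Gamma(shape = 6.0+11/2 = 11.5, scale = 8.0+49.6/2 = 32.8).
Mode = β/(α+1) = 32.8/12.5 = 2.624.
Mean = β/(α−1) = 32.8/10.5 = 3.124.
Difference = 3.124 − 2.624 = 0.500.
The mean is pulled above the mode by the posterior's right skew.

0.500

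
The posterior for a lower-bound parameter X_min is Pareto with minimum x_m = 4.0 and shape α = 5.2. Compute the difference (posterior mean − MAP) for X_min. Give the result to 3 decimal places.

The Pareto density is strictly decreasing on [x_m, ∞), so the mode is x_m = 4.000.
Mean = α·x_m/(α−1) = 5.2·4.0/4.2 = 4.952.
Difference = 4.952 − 4.000 = 0.952.

0.952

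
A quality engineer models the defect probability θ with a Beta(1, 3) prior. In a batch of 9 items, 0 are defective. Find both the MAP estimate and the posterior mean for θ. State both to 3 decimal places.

Posterior: Beta(1+0, 3+9) = Beta(1, 12).
Since α = 1 ≤ 1 and β > 1, the Beta density is monotone decreasing on [0,1]; the mode is at 0.
Mean = 1/(1+12) = 0.077.
The posterior is right-skewed, so the mean exceeds the mode.

θ_MAP = 0.000, E[θ|data] = 0.077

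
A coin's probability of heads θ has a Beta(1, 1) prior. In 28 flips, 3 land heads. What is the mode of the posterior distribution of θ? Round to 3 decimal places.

0.107

Posterior: Beta(1+3, 1+25) = Beta(4, 26).
Mode = (4−1)/(4+26−2) = 3/28 = 0.107.
Mean = 4/(4+26) = 4/30 = 0.133.
This is the posterior mode — the MAP estimate.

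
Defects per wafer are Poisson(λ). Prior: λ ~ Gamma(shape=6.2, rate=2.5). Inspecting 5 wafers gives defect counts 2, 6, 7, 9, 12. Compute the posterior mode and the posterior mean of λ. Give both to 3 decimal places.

Σ counts = 36. Posterior: Gamma(shape = 6.2+36 = 42.2, rate = 2.5+5 = 7.5).
Mode = (α−1)/β = 41.2/7.5 = 5.493.
Mean = α/β = 42.2/7.5 = 5.627.
The posterior is right-skewed, so the mean exceeds the mode.

posterior mode = 5.493, posterior mean = 5.627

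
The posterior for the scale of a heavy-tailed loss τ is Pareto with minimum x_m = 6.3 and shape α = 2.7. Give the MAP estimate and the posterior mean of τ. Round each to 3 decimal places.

MAP estimate = 6.300, posterior mean = 10.006

The Pareto density is strictly decreasing on [x_m, ∞), so the mode is x_m = 6.300.
Mean = α·x_m/(α−1) = 2.7·6.3/1.7 = 10.006.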